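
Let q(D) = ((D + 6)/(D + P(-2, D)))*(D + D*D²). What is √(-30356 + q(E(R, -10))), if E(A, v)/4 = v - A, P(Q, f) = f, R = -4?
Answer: I*√35549 ≈ 188.54*I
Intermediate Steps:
E(A, v) = -4*A + 4*v (E(A, v) = 4*(v - A) = -4*A + 4*v)
q(D) = (6 + D)*(D + D³)/(2*D) (q(D) = ((D + 6)/(D + D))*(D + D*D²) = ((6 + D)/((2*D)))*(D + D³) = ((6 + D)*(1/(2*D)))*(D + D³) = ((6 + D)/(2*D))*(D + D³) = (6 + D)*(D + D³)/(2*D))
√(-30356 + q(E(R, -10))) = √(-30356 + (3 + (-4*(-4) + 4*(-10))/2 + (-4*(-4) + 4*(-10))³/2 + 3*(-4*(-4) + 4*(-10))²)) = √(-30356 + (3 + (16 - 40)/2 + (16 - 40)³/2 + 3*(16 - 40)²)) = √(-30356 + (3 + (½)*(-24) + (½)*(-24)³ + 3*(-24)²)) = √(-30356 + (3 - 12 + (½)*(-13824) + 3*576)) = √(-30356 + (3 - 12 - 6912 + 1728)) = √(-30356 - 5193) = √(-35549) = I*√35549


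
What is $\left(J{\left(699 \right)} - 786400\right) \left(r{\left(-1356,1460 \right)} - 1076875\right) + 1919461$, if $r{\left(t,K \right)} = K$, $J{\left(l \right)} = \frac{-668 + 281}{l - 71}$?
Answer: $\frac{531105213175113}{628} \approx 8.4571 \cdot 10^{11}$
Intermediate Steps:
$J{\left(l \right)} = - \frac{387}{-71 + l}$
$\left(J{\left(699 \right)} - 786400\right) \left(r{\left(-1356,1460 \right)} - 1076875\right) + 1919461 = \left(- \frac{387}{-71 + 699} - 786400\right) \left(1460 - 1076875\right) + 1919461 = \left(- \frac{387}{628} - 786400\right) \left(-1075415\right) + 1919461 = \left(- \frac{493859587}{628}\right) \left(-1075415\right) + 1919461 = \frac{531104007753605}{628} + 1919461 = \frac{531105213175113}{628}$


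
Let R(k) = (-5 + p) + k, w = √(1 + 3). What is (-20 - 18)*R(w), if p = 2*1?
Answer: 38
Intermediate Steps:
p = 2
w = 2 (w = √4 = 2)
R(k) = -3 + k (R(k) = (-5 + 2) + k = -3 + k)
(-20 - 18)*R(w) = (-20 - 18)*(-3 + 2) = -38*(-1) = 38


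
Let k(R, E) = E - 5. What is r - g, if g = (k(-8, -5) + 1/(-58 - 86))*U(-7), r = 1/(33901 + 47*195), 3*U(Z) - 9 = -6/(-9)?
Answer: 899843185/27906768 ≈ 32.245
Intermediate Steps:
U(Z) = 29/9 (U(Z) = 3 + (-6/(-9))/3 = 3 + (-6*(-⅑))/3 = 3 + (⅓)*(⅔) = 3 + 2/9 = 29/9)
k(R, E) = -5 + E
r = 1/43066 (r = 1/(33901 + 9165) = 1/43066 ≈ 2.3220e-5)
g = -41789/1296 (g = ((-5 - 5) + 1/(-58 - 86))*(29/9) = (-10 + 1/(-144))*(29/9) = (-10 - 1/144)*(29/9) = -1441/144*29/9 = -41789/1296 ≈ -32.245)
r - g = 1/43066 - 1*(-41789/1296) = 1/43066 + 41789/1296 = 899843185/27906768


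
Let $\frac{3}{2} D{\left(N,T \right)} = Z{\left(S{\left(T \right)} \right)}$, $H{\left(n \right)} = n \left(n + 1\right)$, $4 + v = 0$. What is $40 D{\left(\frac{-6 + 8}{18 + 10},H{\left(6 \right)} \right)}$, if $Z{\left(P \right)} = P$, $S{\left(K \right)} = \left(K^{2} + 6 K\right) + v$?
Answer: $\frac{160960}{3} \approx 53653.0$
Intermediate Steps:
$v = -4$ ($v = -4 + 0 = -4$)
$S{\left(K \right)} = -4 + K^{2} + 6 K$ ($S{\left(K \right)} = \left(K^{2} + 6 K\right) - 4 = -4 + K^{2} + 6 K$)
$H{\left(n \right)} = n \left(1 + n\right)$
$D{\left(N,T \right)} = - \frac{8}{3} + 4 T + \frac{2 T^{2}}{3}$ ($D{\left(N,T \right)} = \frac{2 \left(-4 + T^{2} + 6 T\right)}{3} = - \frac{8}{3} + 4 T + \frac{2 T^{2}}{3}$)
$40 D{\left(\frac{-6 + 8}{18 + 10},H{\left(6 \right)} \right)} = 40 \left(- \frac{8}{3} + 4 \cdot 6 \left(1 + 6\right) + \frac{2 \left(6 \left(1 + 6\right)\right)^{2}}{3}\right) = 40 \left(- \frac{8}{3} + 4 \cdot 6 \cdot 7 + \frac{2 \left(6 \cdot 7\right)^{2}}{3}\right) = 40 \left(- \frac{8}{3} + 4 \cdot 42 + \frac{2 \cdot 42^{2}}{3}\right) = 40 \left(- \frac{8}{3} + 168 + \frac{2}{3} \cdot 1764\right) = 40 \left(- \frac{8}{3} + 168 + 1176\right) = 40 \cdot \frac{4024}{3} = \frac{160960}{3}$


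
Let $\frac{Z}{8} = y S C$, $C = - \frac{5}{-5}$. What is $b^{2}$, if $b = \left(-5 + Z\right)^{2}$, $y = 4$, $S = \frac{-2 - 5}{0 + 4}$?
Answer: $13845841$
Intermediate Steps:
$S = - \frac{7}{4} \approx -1.75$
$C = 1$ ($C = \left(-5\right) \left(- \frac{1}{5}\right) = 1$)
$Z = -56$ ($Z = 8 \cdot 4 \left(- \frac{7}{4}\right) 1 = 8 \left(\left(-7\right) 1\right) = 8 \left(-7\right) = -56$)
$b = 3721$ ($b = \left(-5 - 56\right)^{2} = \left(-61\right)^{2} = 3721$)
$b^{2} = 3721^{2} = 13845841$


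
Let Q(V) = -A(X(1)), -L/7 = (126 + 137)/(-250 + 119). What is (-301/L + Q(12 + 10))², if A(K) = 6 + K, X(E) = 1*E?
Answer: 55860676/69169 ≈ 807.60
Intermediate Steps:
X(E) = E
L = 1841/131 (L = -7*(126 + 137)/(-250 + 119) = -1841/(-131) = -1841*(-1)/131 = -7*(-263/131) = 1841/131 ≈ 14.053)
Q(V) = -7 (Q(V) = -(6 + 1) = -1*7 = -7)
(-301/L + Q(12 + 10))² = (-301/1841/131 - 7)² = (-301*131/1841 - 7)² = (-5633/263 - 7)² = (-7474/263)² = 55860676/69169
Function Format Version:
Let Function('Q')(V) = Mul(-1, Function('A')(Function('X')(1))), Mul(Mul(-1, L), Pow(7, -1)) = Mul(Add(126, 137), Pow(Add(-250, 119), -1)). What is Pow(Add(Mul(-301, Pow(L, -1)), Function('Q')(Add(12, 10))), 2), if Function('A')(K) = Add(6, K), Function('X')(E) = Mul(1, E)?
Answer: Rational(55860676, 69169) ≈ 807.60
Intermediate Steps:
Function('X')(E) = E
L = Rational(1841, 131) (L = Mul(-7, Mul(Add(126, 137), Pow(Add(-250, 119), -1))) = Mul(-7, Mul(263, Pow(-131, -1))) = Mul(-7, Mul(263, Rational(-1, 131))) = Mul(-7, Rational(-263, 131)) = Rational(1841, 131) ≈ 14.053)
Function('Q')(V) = -7 (Function('Q')(V) = Mul(-1, Add(6, 1)) = Mul(-1, 7) = -7)
Pow(Add(Mul(-301, Pow(L, -1)), Function('Q')(Add(12, 10))), 2) = Pow(Add(Mul(-301, Pow(Rational(1841, 131), -1)), -7), 2) = Pow(Add(Mul(-301, Rational(131, 1841)), -7), 2) = Pow(Add(Rational(-5633, 263), -7), 2) = Pow(Rational(-7474, 263), 2) = Rational(55860676, 69169)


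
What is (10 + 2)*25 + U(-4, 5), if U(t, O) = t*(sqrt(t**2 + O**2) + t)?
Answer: 316 - 4*sqrt(41) ≈ 290.39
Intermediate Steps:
U(t, O) = t*(t + sqrt(O**2 + t**2)) (U(t, O) = t*(sqrt(O**2 + t**2) + t) = t*(t + sqrt(O**2 + t**2)))
(10 + 2)*25 + U(-4, 5) = (10 + 2)*25 - 4*(-4 + sqrt(5**2 + (-4)**2)) = 12*25 - 4*(-4 + sqrt(25 + 16)) = 300 - 4*(-4 + sqrt(41)) = 300 + (16 - 4*sqrt(41)) = 316 - 4*sqrt(41)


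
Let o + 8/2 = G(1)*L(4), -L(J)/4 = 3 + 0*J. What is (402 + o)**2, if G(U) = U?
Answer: 148996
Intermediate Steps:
L(J) = -12 (L(J) = -4*(3 + 0*J) = -4*(3 + 0) = -4*3 = -12)
o = -16 (o = -4 + 1*(-12) = -4 - 12 = -16)
(402 + o)**2 = (402 - 16)**2 = 386**2 = 148996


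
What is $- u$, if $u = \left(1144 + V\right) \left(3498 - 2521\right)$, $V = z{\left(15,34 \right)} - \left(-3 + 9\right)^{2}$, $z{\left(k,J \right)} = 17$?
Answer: $-1099125$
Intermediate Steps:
$V = -19$ ($V = 17 - \left(-3 + 9\right)^{2} = 17 - 6^{2} = 17 - 36 = -19$)
$u = 1099125$ ($u = \left(1144 - 19\right) \left(3498 - 2521\right) = 1125 \cdot 977 = 1099125$)
$- u = \left(-1\right) 1099125 = -1099125$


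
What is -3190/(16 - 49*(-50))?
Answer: -1595/1233 ≈ -1.2936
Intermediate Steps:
-3190/(16 - 49*(-50)) = -3190/(16 + 2450) = -3190/2466 = -3190*1/2466 = -1595/1233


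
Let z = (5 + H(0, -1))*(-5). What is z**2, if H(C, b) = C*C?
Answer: 625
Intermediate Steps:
H(C, b) = C**2
z = -25 (z = (5 + 0**2)*(-5) = (5 + 0)*(-5) = 5*(-5) = -25)
z**2 = (-25)**2 = 625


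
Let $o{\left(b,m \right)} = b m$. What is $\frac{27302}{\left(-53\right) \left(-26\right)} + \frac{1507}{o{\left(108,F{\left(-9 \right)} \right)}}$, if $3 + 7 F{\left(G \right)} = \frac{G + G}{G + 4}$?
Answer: $\frac{40764229}{223236} \approx 182.61$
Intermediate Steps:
$F{\left(G \right)} = - \frac{3}{7} + \frac{2 G}{7 \left(4 + G\right)}$ ($F{\left(G \right)} = - \frac{3}{7} + \frac{\left(G + G\right) \frac{1}{G + 4}}{7} = - \frac{3}{7} + \frac{2 G \frac{1}{4 + G}}{7} = - \frac{3}{7} + \frac{2 G}{7 \left(4 + G\right)}$)
$\frac{27302}{\left(-53\right) \left(-26\right)} + \frac{1507}{o{\left(108,F{\left(-9 \right)} \right)}} = \frac{27302}{\left(-53\right) \left(-26\right)} + \frac{1507}{108 \frac{-12 - -9}{7 \left(4 - 9\right)}} = \frac{27302}{1378} + \frac{1507}{108 \frac{-12 + 9}{7 \left(-5\right)}} = 27302 \cdot \frac{1}{1378} + \frac{1507}{108 \cdot \frac{1}{7} \left(- \frac{1}{5}\right) \left(-3\right)} = \frac{13651}{689} + \frac{1507}{108 \cdot \frac{3}{35}} = \frac{13651}{689} + \frac{1507}{\frac{324}{35}} = \frac{13651}{689} + 1507 \cdot \frac{35}{324} = \frac{13651}{689} + \frac{52745}{324} = \frac{40764229}{223236}$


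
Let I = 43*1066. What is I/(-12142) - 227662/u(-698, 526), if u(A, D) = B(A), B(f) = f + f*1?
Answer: 51928503/325966 ≈ 159.31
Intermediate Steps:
B(f) = 2*f (B(f) = f + f = 2*f)
u(A, D) = 2*A
I = 45838
I/(-12142) - 227662/u(-698, 526) = 45838/(-12142) - 227662/(2*(-698)) = 45838*(-1/12142) - 227662/(-1396) = -1763/467 - 227662*(-1/1396) = -1763/467 + 113831/698 = 51928503/325966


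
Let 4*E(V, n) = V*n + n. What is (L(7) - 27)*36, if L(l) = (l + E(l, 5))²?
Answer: 9432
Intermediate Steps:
E(V, n) = n/4 + V*n/4 (E(V, n) = (V*n + n)/4 = (n + V*n)/4 = n/4 + V*n/4)
L(l) = (5/4 + 9*l/4)² (L(l) = (l + (¼)*5*(1 + l))² = (l + (5/4 + 5*l/4))² = (5/4 + 9*l/4)²)
(L(7) - 27)*36 = ((5 + 9*7)²/16 - 27)*36 = ((5 + 63)²/16 - 27)*36 = ((1/16)*68² - 27)*36 = ((1/16)*4624 - 27)*36 = (289 - 27)*36 = 262*36 = 9432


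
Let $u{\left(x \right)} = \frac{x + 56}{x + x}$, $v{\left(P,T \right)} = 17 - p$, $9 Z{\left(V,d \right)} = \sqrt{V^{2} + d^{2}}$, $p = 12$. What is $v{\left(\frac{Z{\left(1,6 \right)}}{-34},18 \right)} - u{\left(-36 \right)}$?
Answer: $\frac{95}{18} \approx 5.2778$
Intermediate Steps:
$Z{\left(V,d \right)} = \frac{\sqrt{V^{2} + d^{2}}}{9}$
$v{\left(P,T \right)} = 5$ ($v{\left(P,T \right)} = 17 - 12 = 5$)
$u{\left(x \right)} = \frac{56 + x}{2 x}$
$v{\left(\frac{Z{\left(1,6 \right)}}{-34},18 \right)} - u{\left(-36 \right)} = 5 - \frac{56 - 36}{2 \left(-36\right)} = 5 - \frac{1}{2} \left(- \frac{1}{36}\right) 20 = 5 - - \frac{5}{18} = 5 + \frac{5}{18} = \frac{95}{18}$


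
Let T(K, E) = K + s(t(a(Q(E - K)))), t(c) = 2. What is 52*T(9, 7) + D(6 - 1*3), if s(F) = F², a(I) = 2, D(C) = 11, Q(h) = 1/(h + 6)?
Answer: 687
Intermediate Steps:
Q(h) = 1/(6 + h)
T(K, E) = 4 + K (T(K, E) = K + 2² = K + 4 = 4 + K)
52*T(9, 7) + D(6 - 1*3) = 52*(4 + 9) + 11 = 52*13 + 11 = 676 + 11 = 687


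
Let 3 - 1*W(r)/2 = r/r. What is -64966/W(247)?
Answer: -32483/2 ≈ -16242.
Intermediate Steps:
W(r) = 4 (W(r) = 6 - 2*r/r = 6 - 2*1 = 6 - 2 = 4)
-64966/W(247) = -64966/4 = -64966*¼ = -32483/2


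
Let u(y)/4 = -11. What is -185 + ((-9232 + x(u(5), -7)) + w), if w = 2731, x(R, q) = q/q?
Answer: -6685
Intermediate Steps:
u(y) = -44 (u(y) = 4*(-11) = -44)
x(R, q) = 1
-185 + ((-9232 + x(u(5), -7)) + w) = -185 + ((-9232 + 1) + 2731) = -185 + (-9231 + 2731) = -185 - 6500 = -6685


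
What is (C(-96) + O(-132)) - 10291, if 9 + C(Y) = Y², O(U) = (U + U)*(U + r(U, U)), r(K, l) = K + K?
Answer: 103460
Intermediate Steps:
r(K, l) = 2*K
O(U) = 6*U² (O(U) = (U + U)*(U + 2*U) = (2*U)*(3*U) = 6*U²)
C(Y) = -9 + Y²
(C(-96) + O(-132)) - 10291 = ((-9 + (-96)²) + 6*(-132)²) - 10291 = ((-9 + 9216) + 6*17424) - 10291 = (9207 + 104544) - 10291 = 113751 - 10291 = 103460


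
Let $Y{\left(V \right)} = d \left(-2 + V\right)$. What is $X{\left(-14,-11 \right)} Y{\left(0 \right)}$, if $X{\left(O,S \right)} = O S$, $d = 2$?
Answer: $-616$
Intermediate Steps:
$Y{\left(V \right)} = -4 + 2 V$ ($Y{\left(V \right)} = 2 \left(-2 + V\right) = -4 + 2 V$)
$X{\left(-14,-11 \right)} Y{\left(0 \right)} = \left(-14\right) \left(-11\right) \left(-4 + 2 \cdot 0\right) = 154 \left(-4 + 0\right) = 154 \left(-4\right) = -616$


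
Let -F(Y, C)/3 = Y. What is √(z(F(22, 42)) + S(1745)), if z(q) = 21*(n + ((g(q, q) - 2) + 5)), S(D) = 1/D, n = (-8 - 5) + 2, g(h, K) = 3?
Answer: 2*I*√79931470/1745 ≈ 10.247*I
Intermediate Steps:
F(Y, C) = -3*Y
n = -11 (n = -13 + 2 = -11)
z(q) = -105 (z(q) = 21*(-11 + ((3 - 2) + 5)) = 21*(-11 + (1 + 5)) = 21*(-11 + 6) = 21*(-5) = -105)
√(z(F(22, 42)) + S(1745)) = √(-105 + 1/1745) = √(-183224/1745) = 2*I*√79931470/1745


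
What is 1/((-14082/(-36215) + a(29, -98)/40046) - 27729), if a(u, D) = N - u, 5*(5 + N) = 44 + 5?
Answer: -1450265890/40213859812441 ≈ -3.6064e-5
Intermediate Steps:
N = 24/5 (N = -5 + (44 + 5)/5 = -5 + (⅕)*49 = -5 + 49/5 = 24/5 ≈ 4.8000)
a(u, D) = 24/5 - u
1/((-14082/(-36215) + a(29, -98)/40046) - 27729) = 1/((-14082/(-36215) + (24/5 - 1*29)/40046) - 27729) = 1/((-14082*(-1/36215) + (24/5 - 29)*(1/40046)) - 27729) = 1/((14082/36215 - 121/5*1/40046) - 27729) = 1/((14082/36215 - 121/200230) - 27729) = 1/(563051369/1450265890 - 27729) = 1/(-40213859812441/1450265890) = -1450265890/40213859812441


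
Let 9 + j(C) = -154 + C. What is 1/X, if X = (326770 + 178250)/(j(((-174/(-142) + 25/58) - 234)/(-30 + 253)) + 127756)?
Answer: 117169481411/463766936280 ≈ 0.25265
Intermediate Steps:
j(C) = -163 + C (j(C) = -9 + (-154 + C) = -163 + C)
X = 463766936280/117169481411 (X = (326770 + 178250)/((-163 + ((-174/(-142) + 25/58) - 234)/(-30 + 253)) + 127756) = 505020/((-163 + ((-174*(-1/142) + 25*(1/58)) - 234)/223) + 127756) = 505020/((-163 + ((87/71 + 25/58) - 234)*(1/223)) + 127756) = 505020/((-163 + (6821/4118 - 234)*(1/223)) + 127756) = 505020/((-163 - 956791/4118*1/223) + 127756) = 505020/((-163 - 956791/918314) + 127756) = 505020/(-150641973/918314 + 127756) = 505020/(117169481411/918314) = 505020*(918314/117169481411) = 463766936280/117169481411 ≈ 3.9581)
1/X = 1/(463766936280/117169481411) = 117169481411/463766936280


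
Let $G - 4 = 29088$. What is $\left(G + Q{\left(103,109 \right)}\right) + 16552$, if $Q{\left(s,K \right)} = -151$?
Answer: $45493$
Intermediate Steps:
$G = 29092$ ($G = 4 + 29088 = 29092$)
$\left(G + Q{\left(103,109 \right)}\right) + 16552 = \left(29092 - 151\right) + 16552 = 28941 + 16552 = 45493$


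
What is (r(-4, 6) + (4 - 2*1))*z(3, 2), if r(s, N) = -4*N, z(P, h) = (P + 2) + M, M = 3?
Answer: -176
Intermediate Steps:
z(P, h) = 5 + P (z(P, h) = (P + 2) + 3 = (2 + P) + 3 = 5 + P)
(r(-4, 6) + (4 - 2*1))*z(3, 2) = (-4*6 + (4 - 2*1))*(5 + 3) = (-24 + (4 - 2))*8 = (-24 + 2)*8 = -22*8 = -176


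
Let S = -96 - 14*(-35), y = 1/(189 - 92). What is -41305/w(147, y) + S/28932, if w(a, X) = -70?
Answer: 29876596/50631 ≈ 590.08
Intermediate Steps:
y = 1/97 ≈ 0.010309
S = 394 (S = -96 + 490 = 394)
-41305/w(147, y) + S/28932 = -41305/(-70) + 394/28932 = -41305*(-1/70) + 394*(1/28932) = 8261/14 + 197/14466 = 29876596/50631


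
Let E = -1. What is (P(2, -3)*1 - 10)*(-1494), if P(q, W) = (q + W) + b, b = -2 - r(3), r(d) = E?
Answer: 17928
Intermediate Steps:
r(d) = -1
b = -1 (b = -2 - 1*(-1) = -2 + 1 = -1)
P(q, W) = -1 + W + q (P(q, W) = (q + W) - 1 = (W + q) - 1 = -1 + W + q)
(P(2, -3)*1 - 10)*(-1494) = ((-1 - 3 + 2)*1 - 10)*(-1494) = (-2*1 - 10)*(-1494) = (-2 - 10)*(-1494) = -12*(-1494) = 17928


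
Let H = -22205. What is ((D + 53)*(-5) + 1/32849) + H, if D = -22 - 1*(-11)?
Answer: -736310334/32849 ≈ -22415.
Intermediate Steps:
D = -11 (D = -22 + 11 = -11)
((D + 53)*(-5) + 1/32849) + H = ((-11 + 53)*(-5) + 1/32849) - 22205 = (42*(-5) + 1/32849) - 22205 = (-210 + 1/32849) - 22205 = -6898289/32849 - 22205 = -736310334/32849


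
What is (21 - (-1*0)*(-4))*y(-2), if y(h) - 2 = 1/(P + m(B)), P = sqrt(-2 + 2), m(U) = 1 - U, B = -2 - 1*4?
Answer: 45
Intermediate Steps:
B = -6 (B = -2 - 4 = -6)
P = 0 (P = sqrt(0) = 0)
y(h) = 15/7 (y(h) = 2 + 1/(0 + (1 - 1*(-6))) = 2 + 1/(0 + (1 + 6)) = 2 + 1/(0 + 7) = 2 + 1/7 = 15/7)
(21 - (-1*0)*(-4))*y(-2) = (21 - (-1*0)*(-4))*(15/7) = (21 - 0*(-4))*(15/7) = (21 - 1*0)*(15/7) = (21 + 0)*(15/7) = 21*(15/7) = 45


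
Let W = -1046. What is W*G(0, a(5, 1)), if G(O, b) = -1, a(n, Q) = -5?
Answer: 1046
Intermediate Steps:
W*G(0, a(5, 1)) = -1046*(-1) = 1046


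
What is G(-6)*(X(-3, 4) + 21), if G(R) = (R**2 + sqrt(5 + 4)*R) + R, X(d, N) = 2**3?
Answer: 348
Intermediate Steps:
X(d, N) = 8
G(R) = R**2 + 4*R (G(R) = (R**2 + sqrt(9)*R) + R = (R**2 + 3*R) + R = R**2 + 4*R)
G(-6)*(X(-3, 4) + 21) = (-6*(4 - 6))*(8 + 21) = -6*(-2)*29 = 12*29 = 348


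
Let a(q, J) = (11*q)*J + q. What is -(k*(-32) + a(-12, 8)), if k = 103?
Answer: 4364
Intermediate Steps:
a(q, J) = q + 11*J*q (a(q, J) = 11*J*q + q = q + 11*J*q)
-(k*(-32) + a(-12, 8)) = -(103*(-32) - 12*(1 + 11*8)) = -(-3296 - 12*(1 + 88)) = -(-3296 - 12*89) = -(-3296 - 1068) = -1*(-4364) = 4364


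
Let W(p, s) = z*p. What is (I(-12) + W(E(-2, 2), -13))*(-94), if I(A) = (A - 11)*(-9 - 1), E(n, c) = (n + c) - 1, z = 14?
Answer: -20304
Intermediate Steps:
E(n, c) = -1 + c + n (E(n, c) = (c + n) - 1 = -1 + c + n)
W(p, s) = 14*p
I(A) = 110 - 10*A (I(A) = (-11 + A)*(-10) = 110 - 10*A)
(I(-12) + W(E(-2, 2), -13))*(-94) = ((110 - 10*(-12)) + 14*(-1 + 2 - 2))*(-94) = ((110 + 120) + 14*(-1))*(-94) = (230 - 14)*(-94) = 216*(-94) = -20304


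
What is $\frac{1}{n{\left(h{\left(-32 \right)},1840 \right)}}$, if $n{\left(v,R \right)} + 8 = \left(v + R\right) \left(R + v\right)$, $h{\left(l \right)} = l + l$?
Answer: $\frac{1}{3154168} \approx 3.1704 \cdot 10^{-7}$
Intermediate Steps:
$h{\left(l \right)} = 2 l$
$n{\left(v,R \right)} = -8 + \left(R + v\right)^{2}$ ($n{\left(v,R \right)} = -8 + \left(v + R\right) \left(R + v\right) = -8 + \left(R + v\right) \left(R + v\right) = -8 + \left(R + v\right)^{2}$)
$\frac{1}{n{\left(h{\left(-32 \right)},1840 \right)}} = \frac{1}{-8 + \left(1840 + 2 \left(-32\right)\right)^{2}} = \frac{1}{-8 + \left(1840 - 64\right)^{2}} = \frac{1}{-8 + 1776^{2}} = \frac{1}{-8 + 3154176} = \frac{1}{3154168}$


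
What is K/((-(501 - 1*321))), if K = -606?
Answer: 101/30 ≈ 3.3667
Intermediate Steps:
K/((-(501 - 1*321))) = -606*(-1/(501 - 1*321)) = -606*(-1/(501 - 321)) = -606/((-1*180)) = -606/(-180) = -606*(-1/180) = 101/30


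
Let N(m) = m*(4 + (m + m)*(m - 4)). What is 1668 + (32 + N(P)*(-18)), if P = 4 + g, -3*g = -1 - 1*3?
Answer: -148/3 ≈ -49.333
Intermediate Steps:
g = 4/3 (g = -(-1 - 1*3)/3 = -(-1 - 3)/3 = -⅓*(-4) = 4/3 ≈ 1.3333)
P = 16/3 (P = 4 + 4/3 = 16/3 ≈ 5.3333)
N(m) = m*(4 + 2*m*(-4 + m)) (N(m) = m*(4 + (2*m)*(-4 + m)) = m*(4 + 2*m*(-4 + m)))
1668 + (32 + N(P)*(-18)) = 1668 + (32 + (2*(16/3)*(2 + (16/3)² - 4*16/3))*(-18)) = 1668 + (32 + (2*(16/3)*(2 + 256/9 - 64/3))*(-18)) = 1668 + (32 + (2*(16/3)*(82/9))*(-18)) = 1668 + (32 + (2624/27)*(-18)) = 1668 + (32 - 5248/3) = 1668 - 5152/3 = -148/3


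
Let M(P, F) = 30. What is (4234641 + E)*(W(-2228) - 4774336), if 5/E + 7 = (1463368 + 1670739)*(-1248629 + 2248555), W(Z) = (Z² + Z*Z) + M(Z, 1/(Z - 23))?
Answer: 13678680522808998442432192/626775015215 ≈ 2.1824e+13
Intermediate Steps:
W(Z) = 30 + 2*Z² (W(Z) = (Z² + Z*Z) + 30 = (Z² + Z²) + 30 = 2*Z² + 30 = 30 + 2*Z²)
E = 1/626775015215 (E = 5/(-7 + (1463368 + 1670739)*(-1248629 + 2248555)) = 5/(-7 + 3134107*999926) = 5/(-7 + 3133875076082) = 5/3133875076075 = 5*(1/3133875076075) = 1/626775015215 ≈ 1.5955e-12)
(4234641 + E)*(W(-2228) - 4774336) = (4234641 + 1/626775015215)*((30 + 2*(-2228)²) - 4774336) = 2654167177205062816*((30 + 2*4963984) - 4774336)/626775015215 = 2654167177205062816*((30 + 9927968) - 4774336)/626775015215 = 2654167177205062816*(9927998 - 4774336)/626775015215 = (2654167177205062816/626775015215)*5153662 = 13678680522808998442432192/626775015215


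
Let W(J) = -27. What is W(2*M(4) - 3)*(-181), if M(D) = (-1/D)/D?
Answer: 4887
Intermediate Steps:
M(D) = -1/D**2
W(2*M(4) - 3)*(-181) = -27*(-181) = 4887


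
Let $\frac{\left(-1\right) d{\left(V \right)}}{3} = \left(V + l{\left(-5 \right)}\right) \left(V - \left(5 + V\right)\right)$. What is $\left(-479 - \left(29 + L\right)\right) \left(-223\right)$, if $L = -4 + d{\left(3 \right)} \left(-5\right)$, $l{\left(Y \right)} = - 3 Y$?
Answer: $-188658$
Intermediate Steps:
$d{\left(V \right)} = 225 + 15 V$ ($d{\left(V \right)} = - 3 \left(V - -15\right) \left(V - \left(5 + V\right)\right) = - 3 \left(V + 15\right) \left(-5\right) = - 3 \left(15 + V\right) \left(-5\right) = - 3 \left(-75 - 5 V\right) = 225 + 15 V$)
$L = -1354$ ($L = -4 + \left(225 + 15 \cdot 3\right) \left(-5\right) = -4 + \left(225 + 45\right) \left(-5\right) = -4 + 270 \left(-5\right) = -4 - 1350 = -1354$)
$\left(-479 - \left(29 + L\right)\right) \left(-223\right) = \left(-479 - -1325\right) \left(-223\right) = \left(-479 + \left(-29 + 1354\right)\right) \left(-223\right) = \left(-479 + 1325\right) \left(-223\right) = 846 \left(-223\right) = -188658$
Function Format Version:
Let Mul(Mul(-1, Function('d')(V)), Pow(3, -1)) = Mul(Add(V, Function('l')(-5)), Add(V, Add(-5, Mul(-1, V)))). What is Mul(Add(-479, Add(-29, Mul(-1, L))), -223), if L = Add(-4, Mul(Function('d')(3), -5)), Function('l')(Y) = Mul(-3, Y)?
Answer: -188658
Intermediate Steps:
Function('d')(V) = Add(225, Mul(15, V)) (Function('d')(V) = Mul(-3, Mul(Add(V, Mul(-3, -5)), Add(V, Add(-5, Mul(-1, V))))) = Mul(-3, Mul(Add(V, 15), -5)) = Mul(-3, Mul(Add(15, V), -5)) = Mul(-3, Add(-75, Mul(-5, V))) = Add(225, Mul(15, V)))
L = -1354 (L = Add(-4, Mul(Add(225, Mul(15, 3)), -5)) = Add(-4, Mul(Add(225, 45), -5)) = Add(-4, Mul(270, -5)) = Add(-4, -1350) = -1354)
Mul(Add(-479, Add(-29, Mul(-1, L))), -223) = Mul(Add(-479, Add(-29, Mul(-1, -1354))), -223) = Mul(Add(-479, Add(-29, 1354)), -223) = Mul(Add(-479, 1325), -223) = Mul(846, -223) = -188658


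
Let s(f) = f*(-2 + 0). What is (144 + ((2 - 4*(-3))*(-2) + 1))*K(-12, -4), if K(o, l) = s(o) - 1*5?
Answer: 2223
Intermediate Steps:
s(f) = -2*f (s(f) = f*(-2) = -2*f)
K(o, l) = -5 - 2*o (K(o, l) = -2*o - 1*5 = -2*o - 5 = -5 - 2*o)
(144 + ((2 - 4*(-3))*(-2) + 1))*K(-12, -4) = (144 + ((2 - 4*(-3))*(-2) + 1))*(-5 - 2*(-12)) = (144 + ((2 + 12)*(-2) + 1))*(-5 + 24) = (144 + (14*(-2) + 1))*19 = (144 + (-28 + 1))*19 = (144 - 27)*19 = 117*19 = 2223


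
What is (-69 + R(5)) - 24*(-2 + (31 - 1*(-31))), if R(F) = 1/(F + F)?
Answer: -15089/10 ≈ -1508.9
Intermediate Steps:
R(F) = 1/(2*F)
(-69 + R(5)) - 24*(-2 + (31 - 1*(-31))) = (-69 + (½)/5) - 24*(-2 + (31 - 1*(-31))) = (-69 + (½)*(⅕)) - 24*(-2 + (31 + 31)) = (-69 + ⅒) - 24*(-2 + 62) = -689/10 - 24*60 = -689/10 - 1440 = -15089/10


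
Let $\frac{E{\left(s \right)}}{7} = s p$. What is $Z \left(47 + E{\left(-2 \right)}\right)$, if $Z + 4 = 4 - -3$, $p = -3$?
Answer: $267$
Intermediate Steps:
$Z = 3$ ($Z = -4 + \left(4 - -3\right) = -4 + \left(4 + 3\right) = -4 + 7 = 3$)
$E{\left(s \right)} = - 21 s$ ($E{\left(s \right)} = 7 s \left(-3\right) = 7 \left(- 3 s\right) = - 21 s$)
$Z \left(47 + E{\left(-2 \right)}\right) = 3 \left(47 - -42\right) = 3 \left(47 + 42\right) = 3 \cdot 89 = 267$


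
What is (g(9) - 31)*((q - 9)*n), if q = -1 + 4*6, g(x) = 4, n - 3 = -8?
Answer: 1890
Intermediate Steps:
n = -5 (n = 3 - 8 = -5)
q = 23 (q = -1 + 24 = 23)
(g(9) - 31)*((q - 9)*n) = (4 - 31)*((23 - 9)*(-5)) = -378*(-5) = -27*(-70) = 1890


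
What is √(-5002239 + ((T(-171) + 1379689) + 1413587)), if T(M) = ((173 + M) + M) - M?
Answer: I*√2208961 ≈ 1486.3*I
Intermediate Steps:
T(M) = 173 + M (T(M) = (173 + 2*M) - M = 173 + M)
√(-5002239 + ((T(-171) + 1379689) + 1413587)) = √(-5002239 + (((173 - 171) + 1379689) + 1413587)) = √(-5002239 + ((2 + 1379689) + 1413587)) = √(-5002239 + (1379691 + 1413587)) = √(-5002239 + 2793278) = √(-2208961) = I*√2208961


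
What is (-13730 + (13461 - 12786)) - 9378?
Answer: -22433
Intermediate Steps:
(-13730 + (13461 - 12786)) - 9378 = (-13730 + 675) - 9378 = -13055 - 9378 = -22433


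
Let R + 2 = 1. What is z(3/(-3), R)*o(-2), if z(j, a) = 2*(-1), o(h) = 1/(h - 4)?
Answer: ⅓ ≈ 0.33333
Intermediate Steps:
R = -1 (R = -2 + 1 = -1)
o(h) = 1/(-4 + h)
z(j, a) = -2
z(3/(-3), R)*o(-2) = -2/(-4 - 2) = -2/(-6) = -2*(-⅙) = ⅓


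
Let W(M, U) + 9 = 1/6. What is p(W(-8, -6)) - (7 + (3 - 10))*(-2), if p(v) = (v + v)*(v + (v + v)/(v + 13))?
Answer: 103933/450 ≈ 230.96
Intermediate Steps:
W(M, U) = -53/6 (W(M, U) = -9 + 1/6 = -53/6)
p(v) = 2*v*(v + 2*v/(13 + v)) (p(v) = (2*v)*(v + (2*v)/(13 + v)) = (2*v)*(v + 2*v/(13 + v)) = 2*v*(v + 2*v/(13 + v)))
p(W(-8, -6)) - (7 + (3 - 10))*(-2) = 2*(-53/6)**2*(15 - 53/6)/(13 - 53/6) - (7 + (3 - 10))*(-2) = 2*(2809/36)*(37/6)/(25/6) - (7 - 7)*(-2) = 2*(2809/36)*(6/25)*(37/6) - 0*(-2) = 103933/450 - 1*0 = 103933/450 + 0 = 103933/450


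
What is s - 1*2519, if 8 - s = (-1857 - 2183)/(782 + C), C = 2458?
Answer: -203290/81 ≈ -2509.8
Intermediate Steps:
s = 749/81 (s = 8 - (-1857 - 2183)/(782 + 2458) = 8 - (-4040)/3240 = 8 - 1*(-101/81) = 8 + 101/81 = 749/81 ≈ 9.2469)
s - 1*2519 = 749/81 - 1*2519 = 749/81 - 2519 = -203290/81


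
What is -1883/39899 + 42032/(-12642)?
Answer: -850419827/252201579 ≈ -3.3720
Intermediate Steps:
-1883/39899 + 42032/(-12642) = -1883*1/39899 + 42032*(-1/12642) = -1883/39899 - 21016/6321 = -850419827/252201579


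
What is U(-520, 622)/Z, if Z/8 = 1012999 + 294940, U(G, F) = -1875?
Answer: -1875/10463512 ≈ -0.00017919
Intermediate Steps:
Z = 10463512 (Z = 8*(1012999 + 294940) = 8*1307939 = 10463512)
U(-520, 622)/Z = -1875/10463512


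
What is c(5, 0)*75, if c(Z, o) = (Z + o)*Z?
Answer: 1875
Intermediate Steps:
c(Z, o) = Z*(Z + o)
c(5, 0)*75 = (5*(5 + 0))*75 = (5*5)*75 = 25*75 = 1875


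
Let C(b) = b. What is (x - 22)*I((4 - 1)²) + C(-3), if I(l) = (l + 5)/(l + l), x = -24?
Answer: -349/9 ≈ -38.778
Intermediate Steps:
I(l) = (5 + l)/(2*l) (I(l) = (5 + l)/((2*l)) = (5 + l)*(1/(2*l)) = (5 + l)/(2*l))
(x - 22)*I((4 - 1)²) + C(-3) = (-24 - 22)*((5 + (4 - 1)²)/(2*((4 - 1)²))) - 3 = -23*(5 + 3²)/(3²) - 3 = -23*(5 + 9)/9 - 3 = -23*14/9 - 3 = -46*7/9 - 3 = -322/9 - 3 = -349/9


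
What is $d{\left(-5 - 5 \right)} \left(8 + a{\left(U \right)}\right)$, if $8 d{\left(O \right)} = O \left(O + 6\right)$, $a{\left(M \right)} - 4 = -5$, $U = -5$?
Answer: $35$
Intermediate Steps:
$a{\left(M \right)} = -1$ ($a{\left(M \right)} = 4 - 5 = -1$)
$d{\left(O \right)} = \frac{O \left(6 + O\right)}{8}$ ($d{\left(O \right)} = \frac{O \left(O + 6\right)}{8} = \frac{O \left(6 + O\right)}{8}$)
$d{\left(-5 - 5 \right)} \left(8 + a{\left(U \right)}\right) = \frac{\left(-5 - 5\right) \left(6 - 10\right)}{8} \left(8 - 1\right) = \frac{1}{8} \left(-10\right) \left(6 - 10\right) 7 = \frac{1}{8} \left(-10\right) \left(-4\right) 7 = 5 \cdot 7 = 35$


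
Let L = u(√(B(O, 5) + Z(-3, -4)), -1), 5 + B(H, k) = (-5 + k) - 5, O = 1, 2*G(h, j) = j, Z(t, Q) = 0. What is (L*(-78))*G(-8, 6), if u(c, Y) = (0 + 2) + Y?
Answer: -234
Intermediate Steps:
G(h, j) = j/2
B(H, k) = -15 + k (B(H, k) = -5 + ((-5 + k) - 5) = -5 + (-10 + k) = -15 + k)
u(c, Y) = 2 + Y
L = 1 (L = 2 - 1 = 1)
(L*(-78))*G(-8, 6) = (1*(-78))*((½)*6) = -78*3 = -234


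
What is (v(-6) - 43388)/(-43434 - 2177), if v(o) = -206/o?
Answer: 130061/136833 ≈ 0.95051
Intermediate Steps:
(v(-6) - 43388)/(-43434 - 2177) = (-206/(-6) - 43388)/(-43434 - 2177) = (-206*(-⅙) - 43388)/(-45611) = (103/3 - 43388)*(-1/45611) = -130061/3*(-1/45611) = 130061/136833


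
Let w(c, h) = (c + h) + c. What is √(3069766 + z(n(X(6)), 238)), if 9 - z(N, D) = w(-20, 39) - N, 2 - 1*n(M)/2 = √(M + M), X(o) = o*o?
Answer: 2*√(767445 - 3*√2) ≈ 1752.1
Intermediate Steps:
X(o) = o²
w(c, h) = h + 2*c
n(M) = 4 - 2*√2*√M (n(M) = 4 - 2*√(M + M) = 4 - 2*√2*√M)
z(N, D) = 10 + N (z(N, D) = 9 - ((39 + 2*(-20)) - N) = 9 - ((39 - 40) - N) = 9 - (-1 - N) = 9 + (1 + N) = 10 + N)
√(3069766 + z(n(X(6)), 238)) = √(3069766 + (10 + (4 - 2*√2*√(6²)))) = √(3069766 + (10 + (4 - 2*√2*√36))) = √(3069766 + (10 + (4 - 2*√2*6))) = √(3069766 + (10 + (4 - 12*√2))) = √(3069766 + (14 - 12*√2)) = √(3069780 - 12*√2)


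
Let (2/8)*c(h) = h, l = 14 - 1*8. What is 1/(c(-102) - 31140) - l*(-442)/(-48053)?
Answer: -83713349/1515976044 ≈ -0.055221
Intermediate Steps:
l = 6 (l = 14 - 8 = 6)
c(h) = 4*h
1/(c(-102) - 31140) - l*(-442)/(-48053) = 1/(4*(-102) - 31140) - 6*(-442)/(-48053) = 1/(-408 - 31140) - (-2652)*(-1)/48053 = 1/(-31548) - 1*2652/48053 = -1/31548 - 2652/48053 = -83713349/1515976044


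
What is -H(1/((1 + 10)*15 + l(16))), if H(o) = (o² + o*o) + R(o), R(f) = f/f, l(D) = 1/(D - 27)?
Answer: -1645419/1645298 ≈ -1.0001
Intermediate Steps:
l(D) = 1/(-27 + D)
R(f) = 1
H(o) = 1 + 2*o² (H(o) = (o² + o*o) + 1 = (o² + o²) + 1 = 2*o² + 1 = 1 + 2*o²)
-H(1/((1 + 10)*15 + l(16))) = -(1 + 2*(1/((1 + 10)*15 + 1/(-27 + 16)))²) = -(1 + 2*(1/(11*15 + 1/(-11)))²) = -(1 + 2*(1/(165 - 1/11))²) = -(1 + 2*(1/(1814/11))²) = -(1 + 2*(11/1814)²) = -(1 + 2*(121/3290596)) = -(1 + 121/1645298) = -1*1645419/1645298 = -1645419/1645298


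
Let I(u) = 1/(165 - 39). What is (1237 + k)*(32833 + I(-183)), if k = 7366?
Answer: 5084322611/18 ≈ 2.8246e+8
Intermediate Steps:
I(u) = 1/126
(1237 + k)*(32833 + I(-183)) = (1237 + 7366)*(32833 + 1/126) = 8603*(4136959/126) = 5084322611/18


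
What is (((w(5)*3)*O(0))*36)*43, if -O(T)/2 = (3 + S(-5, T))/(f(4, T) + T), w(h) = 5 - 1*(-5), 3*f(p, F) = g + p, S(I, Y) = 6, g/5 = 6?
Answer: -1253880/17 ≈ -73758.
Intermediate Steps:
g = 30 (g = 5*6 = 30)
f(p, F) = 10 + p/3 (f(p, F) = (30 + p)/3 = 10 + p/3)
w(h) = 10 (w(h) = 5 + 5 = 10)
O(T) = -18/(34/3 + T) (O(T) = -2*(3 + 6)/((10 + (⅓)*4) + T) = -18/((10 + 4/3) + T) = -18/(34/3 + T))
(((w(5)*3)*O(0))*36)*43 = (((10*3)*(-54/(34 + 3*0)))*36)*43 = ((30*(-54/(34 + 0)))*36)*43 = ((30*(-54/34))*36)*43 = ((30*(-54*1/34))*36)*43 = ((30*(-27/17))*36)*43 = -810/17*36*43 = -29160/17*43 = -1253880/17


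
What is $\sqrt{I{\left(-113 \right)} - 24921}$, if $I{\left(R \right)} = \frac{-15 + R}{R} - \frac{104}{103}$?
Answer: $\frac{i \sqrt{3375939518593}}{11639} \approx 157.86 i$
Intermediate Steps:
$I{\left(R \right)} = - \frac{104}{103} + \frac{-15 + R}{R}$ ($I{\left(R \right)} = \frac{-15 + R}{R} - \frac{104}{103} = - \frac{104}{103} + \frac{-15 + R}{R}$)
$\sqrt{I{\left(-113 \right)} - 24921} = \sqrt{\frac{-1545 - -113}{103 \left(-113\right)} - 24921} = \sqrt{\frac{1}{103} \left(- \frac{1}{113}\right) \left(-1545 + 113\right) - 24921} = \sqrt{\frac{1}{103} \left(- \frac{1}{113}\right) \left(-1432\right) - 24921} = \sqrt{\frac{1432}{11639} - 24921} = \sqrt{- \frac{290054087}{11639}} = \frac{i \sqrt{3375939518593}}{11639}$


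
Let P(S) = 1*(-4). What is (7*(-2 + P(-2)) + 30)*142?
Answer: -1704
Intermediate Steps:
P(S) = -4
(7*(-2 + P(-2)) + 30)*142 = (7*(-2 - 4) + 30)*142 = (7*(-6) + 30)*142 = (-42 + 30)*142 = -12*142 = -1704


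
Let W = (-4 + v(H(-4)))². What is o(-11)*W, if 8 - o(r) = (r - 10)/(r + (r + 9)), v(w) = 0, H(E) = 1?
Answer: 1328/13 ≈ 102.15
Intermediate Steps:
W = 16 (W = (-4 + 0)² = (-4)² = 16)
o(r) = 8 - (-10 + r)/(9 + 2*r) (o(r) = 8 - (r - 10)/(r + (r + 9)) = 8 - (-10 + r)/(r + (9 + r)) = 8 - (-10 + r)/(9 + 2*r))
o(-11)*W = ((82 + 15*(-11))/(9 + 2*(-11)))*16 = ((82 - 165)/(9 - 22))*16 = (-83/(-13))*16 = -1/13*(-83)*16 = (83/13)*16 = 1328/13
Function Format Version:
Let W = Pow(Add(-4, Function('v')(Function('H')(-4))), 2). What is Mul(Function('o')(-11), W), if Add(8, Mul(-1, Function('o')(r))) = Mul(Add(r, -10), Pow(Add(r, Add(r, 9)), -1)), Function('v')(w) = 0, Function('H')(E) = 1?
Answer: Rational(1328, 13) ≈ 102.15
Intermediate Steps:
W = 16 (W = Pow(Add(-4, 0), 2) = Pow(-4, 2) = 16)
Function('o')(r) = Add(8, Mul(-1, Pow(Add(9, Mul(2, r)), -1), Add(-10, r))) (Function('o')(r) = Add(8, Mul(-1, Mul(Add(r, -10), Pow(Add(r, Add(r, 9)), -1)))) = Add(8, Mul(-1, Mul(Add(-10, r), Pow(Add(r, Add(9, r)), -1)))) = Add(8, Mul(-1, Mul(Add(-10, r), Pow(Add(9, Mul(2, r)), -1)))) = Add(8, Mul(-1, Mul(Pow(Add(9, Mul(2, r)), -1), Add(-10, r)))) = Add(8, Mul(-1, Pow(Add(9, Mul(2, r)), -1), Add(-10, r))))
Mul(Function('o')(-11), W) = Mul(Mul(Pow(Add(9, Mul(2, -11)), -1), Add(82, Mul(15, -11))), 16) = Mul(Mul(Pow(Add(9, -22), -1), Add(82, -165)), 16) = Mul(Mul(Pow(-13, -1), -83), 16) = Mul(Mul(Rational(-1, 13), -83), 16) = Mul(Rational(83, 13), 16) = Rational(1328, 13)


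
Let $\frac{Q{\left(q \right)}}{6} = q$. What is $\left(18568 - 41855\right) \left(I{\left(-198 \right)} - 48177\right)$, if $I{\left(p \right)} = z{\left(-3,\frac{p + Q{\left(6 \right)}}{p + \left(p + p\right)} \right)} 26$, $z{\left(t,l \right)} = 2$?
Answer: $1120686875$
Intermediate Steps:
$Q{\left(q \right)} = 6 q$
$I{\left(p \right)} = 52$ ($I{\left(p \right)} = 2 \cdot 26 = 52$)
$\left(18568 - 41855\right) \left(I{\left(-198 \right)} - 48177\right) = \left(18568 - 41855\right) \left(52 - 48177\right) = \left(-23287\right) \left(-48125\right) = 1120686875$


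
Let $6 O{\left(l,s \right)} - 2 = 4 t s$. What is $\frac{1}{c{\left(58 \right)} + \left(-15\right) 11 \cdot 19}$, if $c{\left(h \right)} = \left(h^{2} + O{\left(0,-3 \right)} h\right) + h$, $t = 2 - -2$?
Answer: $- \frac{3}{473} \approx -0.0063425$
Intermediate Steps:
$t = 4$ ($t = 2 + 2 = 4$)
$O{\left(l,s \right)} = \frac{1}{3} + \frac{8 s}{3}$ ($O{\left(l,s \right)} = \frac{1}{3} + \frac{4 \cdot 4 s}{6} = \frac{1}{3} + \frac{16 s}{6} = \frac{1}{3} + \frac{8 s}{3}$)
$c{\left(h \right)} = h^{2} - \frac{20 h}{3}$ ($c{\left(h \right)} = \left(h^{2} + \left(\frac{1}{3} + \frac{8}{3} \left(-3\right)\right) h\right) + h = \left(h^{2} + \left(\frac{1}{3} - 8\right) h\right) + h = \left(h^{2} - \frac{23 h}{3}\right) + h = h^{2} - \frac{20 h}{3}$)
$\frac{1}{c{\left(58 \right)} + \left(-15\right) 11 \cdot 19} = \frac{1}{\frac{1}{3} \cdot 58 \left(-20 + 3 \cdot 58\right) + \left(-15\right) 11 \cdot 19} = \frac{1}{\frac{1}{3} \cdot 58 \left(-20 + 174\right) - 3135} = \frac{1}{\frac{1}{3} \cdot 58 \cdot 154 - 3135} = \frac{1}{\frac{8932}{3} - 3135} = \frac{1}{- \frac{473}{3}} = - \frac{3}{473}$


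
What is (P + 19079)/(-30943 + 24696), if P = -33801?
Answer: 14722/6247 ≈ 2.3567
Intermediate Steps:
(P + 19079)/(-30943 + 24696) = (-33801 + 19079)/(-30943 + 24696) = -14722/(-6247) = -14722*(-1/6247) = 14722/6247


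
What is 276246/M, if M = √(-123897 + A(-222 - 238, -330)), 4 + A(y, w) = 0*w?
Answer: -276246*I*√123901/123901 ≈ -784.8*I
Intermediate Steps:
A(y, w) = -4 (A(y, w) = -4 + 0*w = -4 + 0 = -4)
M = I*√123901 (M = √(-123897 - 4) = √(-123901) = I*√123901 ≈ 352.0*I)
276246/M = 276246/((I*√123901)) = 276246*(-I*√123901/123901) = -276246*I*√123901/123901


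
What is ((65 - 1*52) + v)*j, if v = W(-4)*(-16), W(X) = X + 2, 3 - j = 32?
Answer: -1305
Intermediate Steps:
j = -29 (j = 3 - 1*32 = 3 - 32 = -29)
W(X) = 2 + X
v = 32 (v = (2 - 4)*(-16) = -2*(-16) = 32)
((65 - 1*52) + v)*j = ((65 - 1*52) + 32)*(-29) = ((65 - 52) + 32)*(-29) = (13 + 32)*(-29) = 45*(-29) = -1305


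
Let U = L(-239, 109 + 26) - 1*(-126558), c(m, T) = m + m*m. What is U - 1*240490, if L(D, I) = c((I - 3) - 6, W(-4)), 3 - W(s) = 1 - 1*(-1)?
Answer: -97930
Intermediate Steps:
W(s) = 1 (W(s) = 3 - (1 - 1*(-1)) = 3 - (1 + 1) = 3 - 1*2 = 3 - 2 = 1)
c(m, T) = m + m**2
L(D, I) = (-9 + I)*(-8 + I) (L(D, I) = ((I - 3) - 6)*(1 + ((I - 3) - 6)) = ((-3 + I) - 6)*(1 + ((-3 + I) - 6)) = (-9 + I)*(1 + (-9 + I)) = (-9 + I)*(-8 + I))
U = 142560 (U = (-9 + (109 + 26))*(-8 + (109 + 26)) - 1*(-126558) = (-9 + 135)*(-8 + 135) + 126558 = 126*127 + 126558 = 16002 + 126558 = 142560)
U - 1*240490 = 142560 - 1*240490 = 142560 - 240490 = -97930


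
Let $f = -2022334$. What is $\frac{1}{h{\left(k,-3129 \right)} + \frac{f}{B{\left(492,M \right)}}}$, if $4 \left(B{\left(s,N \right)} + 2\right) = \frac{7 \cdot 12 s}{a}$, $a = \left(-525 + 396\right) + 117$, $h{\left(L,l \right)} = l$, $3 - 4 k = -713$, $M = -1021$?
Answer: $- \frac{863}{677993} \approx -0.0012729$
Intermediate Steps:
$k = 179$ ($k = \frac{3}{4} - - \frac{713}{4} = \frac{3}{4} + \frac{713}{4} = 179$)
$a = -12$ ($a = -129 + 117 = -12$)
$B{\left(s,N \right)} = -2 - \frac{7 s}{4}$ ($B{\left(s,N \right)} = -2 + \frac{7 \cdot 12 s \frac{1}{-12}}{4} = -2 + \frac{84 s \left(- \frac{1}{12}\right)}{4} = -2 + \frac{\left(-7\right) s}{4} = -2 - \frac{7 s}{4}$)
$\frac{1}{h{\left(k,-3129 \right)} + \frac{f}{B{\left(492,M \right)}}} = \frac{1}{-3129 - \frac{2022334}{-2 - 861}} = \frac{1}{-3129 - \frac{2022334}{-863}} = \frac{1}{-3129 - - \frac{2022334}{863}} = \frac{1}{-3129 + \frac{2022334}{863}} = \frac{1}{- \frac{677993}{863}} = - \frac{863}{677993}$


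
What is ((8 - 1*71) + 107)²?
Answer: 1936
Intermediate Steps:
((8 - 1*71) + 107)² = ((8 - 71) + 107)² = (-63 + 107)² = 44² = 1936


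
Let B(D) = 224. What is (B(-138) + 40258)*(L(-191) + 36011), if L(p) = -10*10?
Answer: 1453749102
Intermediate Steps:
L(p) = -100
(B(-138) + 40258)*(L(-191) + 36011) = (224 + 40258)*(-100 + 36011) = 40482*35911 = 1453749102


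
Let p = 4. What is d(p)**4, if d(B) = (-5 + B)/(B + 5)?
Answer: 1/6561 ≈ 0.00015242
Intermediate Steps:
d(B) = (-5 + B)/(5 + B)
d(p)**4 = ((-5 + 4)/(5 + 4))**4 = (-1/9)**4 = 1/6561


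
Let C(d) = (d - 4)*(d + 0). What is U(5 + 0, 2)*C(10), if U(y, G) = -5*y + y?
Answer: -1200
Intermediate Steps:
U(y, G) = -4*y
C(d) = d*(-4 + d) (C(d) = (-4 + d)*d = d*(-4 + d))
U(5 + 0, 2)*C(10) = (-4*(5 + 0))*(10*(-4 + 10)) = (-4*5)*(10*6) = -20*60 = -1200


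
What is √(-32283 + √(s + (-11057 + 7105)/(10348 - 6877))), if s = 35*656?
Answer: √(-2301422787 + 1068*√102294642)/267 ≈ 179.25*I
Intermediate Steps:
s = 22960
√(-32283 + √(s + (-11057 + 7105)/(10348 - 6877))) = √(-32283 + √(22960 + (-11057 + 7105)/(10348 - 6877))) = √(-32283 + √(22960 - 3952/3471)) = √(-32283 + √(22960 - 3952*1/3471)) = √(-32283 + √(22960 - 304/267)) = √(-32283 + √(6130016/267)) = √(-32283 + 4*√102294642/267)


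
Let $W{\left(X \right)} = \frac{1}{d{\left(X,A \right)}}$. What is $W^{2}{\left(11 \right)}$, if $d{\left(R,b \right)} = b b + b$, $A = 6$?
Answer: $\frac{1}{1764} \approx 0.00056689$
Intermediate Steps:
$d{\left(R,b \right)} = b + b^{2}$ ($d{\left(R,b \right)} = b^{2} + b = b + b^{2}$)
$W{\left(X \right)} = \frac{1}{42}$ ($W{\left(X \right)} = \frac{1}{6 \left(1 + 6\right)} = \frac{1}{6 \cdot 7} = \frac{1}{42}$)
$W^{2}{\left(11 \right)} = \left(\frac{1}{42}\right)^{2} = \frac{1}{1764}$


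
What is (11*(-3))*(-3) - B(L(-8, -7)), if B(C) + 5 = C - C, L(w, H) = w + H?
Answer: 104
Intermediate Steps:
L(w, H) = H + w
B(C) = -5 (B(C) = -5 + (C - C) = -5 + 0 = -5)
(11*(-3))*(-3) - B(L(-8, -7)) = (11*(-3))*(-3) - 1*(-5) = -33*(-3) + 5 = 99 + 5 = 104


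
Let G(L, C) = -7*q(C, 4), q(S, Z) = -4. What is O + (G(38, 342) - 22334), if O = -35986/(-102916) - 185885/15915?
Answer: -3655373679431/163790814 ≈ -22317.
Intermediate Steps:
G(L, C) = 28 (G(L, C) = -7*(-4) = 28)
O = -1855782347/163790814 (O = -35986*(-1/102916) - 185885*1/15915 = 17993/51458 - 37177/3183 = -1855782347/163790814 ≈ -11.330)
O + (G(38, 342) - 22334) = -1855782347/163790814 + (28 - 22334) = -1855782347/163790814 - 22306 = -3655373679431/163790814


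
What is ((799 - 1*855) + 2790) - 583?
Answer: 2151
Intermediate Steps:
((799 - 1*855) + 2790) - 583 = ((799 - 855) + 2790) - 583 = (-56 + 2790) - 583 = 2734 - 583 = 2151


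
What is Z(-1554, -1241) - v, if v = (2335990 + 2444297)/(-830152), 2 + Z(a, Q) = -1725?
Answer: -1428892217/830152 ≈ -1721.2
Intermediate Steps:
Z(a, Q) = -1727 (Z(a, Q) = -2 - 1725 = -1727)
v = -4780287/830152 (v = 4780287*(-1/830152) = -4780287/830152 ≈ -5.7583)
Z(-1554, -1241) - v = -1727 - 1*(-4780287/830152) = -1727 + 4780287/830152 = -1428892217/830152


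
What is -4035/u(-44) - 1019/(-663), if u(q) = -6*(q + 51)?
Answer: 906001/9282 ≈ 97.608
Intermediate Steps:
u(q) = -306 - 6*q (u(q) = -6*(51 + q) = -306 - 6*q)
-4035/u(-44) - 1019/(-663) = -4035/(-306 - 6*(-44)) - 1019/(-663) = -4035/(-306 + 264) - 1019*(-1/663) = -4035/(-42) + 1019/663 = -4035*(-1/42) + 1019/663 = 1345/14 + 1019/663 = 906001/9282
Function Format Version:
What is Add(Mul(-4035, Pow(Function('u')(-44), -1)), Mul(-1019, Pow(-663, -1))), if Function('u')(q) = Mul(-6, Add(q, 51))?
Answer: Rational(906001, 9282) ≈ 97.608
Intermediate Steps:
Function('u')(q) = Add(-306, Mul(-6, q)) (Function('u')(q) = Mul(-6, Add(51, q)) = Add(-306, Mul(-6, q)))
Add(Mul(-4035, Pow(Function('u')(-44), -1)), Mul(-1019, Pow(-663, -1))) = Add(Mul(-4035, Pow(Add(-306, Mul(-6, -44)), -1)), Mul(-1019, Pow(-663, -1))) = Add(Mul(-4035, Pow(Add(-306, 264), -1)), Mul(-1019, Rational(-1, 663))) = Add(Mul(-4035, Pow(-42, -1)), Rational(1019, 663)) = Add(Mul(-4035, Rational(-1, 42)), Rational(1019, 663)) = Add(Rational(1345, 14), Rational(1019, 663)) = Rational(906001, 9282)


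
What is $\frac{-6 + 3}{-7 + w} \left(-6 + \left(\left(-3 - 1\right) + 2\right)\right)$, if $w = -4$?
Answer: $- \frac{24}{11} \approx -2.1818$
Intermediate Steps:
$\frac{-6 + 3}{-7 + w} \left(-6 + \left(\left(-3 - 1\right) + 2\right)\right) = \frac{-6 + 3}{-7 - 4} \left(-6 + \left(\left(-3 - 1\right) + 2\right)\right) = - \frac{3}{-11} \left(-6 + \left(-4 + 2\right)\right) = \left(-3\right) \left(- \frac{1}{11}\right) \left(-6 - 2\right) = \frac{3}{11} \left(-8\right) = - \frac{24}{11}$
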